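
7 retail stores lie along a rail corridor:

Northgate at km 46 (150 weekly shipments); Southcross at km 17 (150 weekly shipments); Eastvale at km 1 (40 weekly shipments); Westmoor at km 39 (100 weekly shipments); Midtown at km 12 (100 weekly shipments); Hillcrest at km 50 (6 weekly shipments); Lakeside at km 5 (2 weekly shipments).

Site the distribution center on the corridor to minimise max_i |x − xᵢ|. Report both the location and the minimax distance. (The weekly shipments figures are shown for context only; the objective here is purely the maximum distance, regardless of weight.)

location 25.5, max distance 24.5

The 1-center on a line is the midpoint of the two extreme points: leftmost at 1, rightmost at 50.
Optimal location = (1 + 50)/2 = 25.5; maximum distance = (50 − 1)/2 = 24.5.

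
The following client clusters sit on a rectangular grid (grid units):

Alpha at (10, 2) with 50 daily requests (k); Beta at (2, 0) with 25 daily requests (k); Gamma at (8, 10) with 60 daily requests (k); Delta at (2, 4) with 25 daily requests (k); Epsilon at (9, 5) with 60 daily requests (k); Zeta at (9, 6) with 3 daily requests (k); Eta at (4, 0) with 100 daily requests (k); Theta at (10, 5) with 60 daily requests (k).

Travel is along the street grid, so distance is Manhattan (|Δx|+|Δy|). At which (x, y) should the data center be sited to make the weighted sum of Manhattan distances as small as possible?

(8, 4)

Manhattan distance separates: Σwᵢ(|x−xᵢ|+|y−yᵢ|) = Σwᵢ|x−xᵢ| + Σwᵢ|y−yᵢ|, so x and y are optimised independently as 1-D weighted medians.
Total weight W = 383; half = 191.5.
x-coordinate, sorted with cumulative weight:
  x=2 (Beta, w=25) cum 25
  x=2 (Delta, w=25) cum 50
  x=4 (Eta, w=100) cum 150
  x=8 (Gamma, w=60) cum 210  ← median
  x=9 (Epsilon, w=60) cum 270
  x=9 (Zeta, w=3) cum 273
  x=10 (Alpha, w=50) cum 323
  x=10 (Theta, w=60) cum 383
⇒ x* = 8
y-coordinate, sorted with cumulative weight:
  y=0 (Beta, w=25) cum 25
  y=0 (Eta, w=100) cum 125
  y=2 (Alpha, w=50) cum 175
  y=4 (Delta, w=25) cum 200  ← median
  y=5 (Epsilon, w=60) cum 260
  y=5 (Theta, w=60) cum 320
  y=6 (Zeta, w=3) cum 323
  y=10 (Gamma, w=60) cum 383
⇒ y* = 4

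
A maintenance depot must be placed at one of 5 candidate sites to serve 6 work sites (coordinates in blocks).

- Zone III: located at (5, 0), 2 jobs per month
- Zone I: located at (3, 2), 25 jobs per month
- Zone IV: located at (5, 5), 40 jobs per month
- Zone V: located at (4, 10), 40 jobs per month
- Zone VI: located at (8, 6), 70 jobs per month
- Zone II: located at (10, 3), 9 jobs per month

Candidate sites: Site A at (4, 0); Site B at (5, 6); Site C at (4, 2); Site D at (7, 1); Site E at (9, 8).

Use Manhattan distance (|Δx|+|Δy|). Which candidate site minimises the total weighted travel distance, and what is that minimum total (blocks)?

Total weighted distance at each candidate:
  Site A (4, 0): total = 1498
  Site B (5, 6): total = 684
  Site C (4, 2): total = 1134
  Site D (7, 1): total = 1316
  Site E (9, 8): total = 1148
Minimum is at Site B with total 684 blocks.

Site B, total 684 blocks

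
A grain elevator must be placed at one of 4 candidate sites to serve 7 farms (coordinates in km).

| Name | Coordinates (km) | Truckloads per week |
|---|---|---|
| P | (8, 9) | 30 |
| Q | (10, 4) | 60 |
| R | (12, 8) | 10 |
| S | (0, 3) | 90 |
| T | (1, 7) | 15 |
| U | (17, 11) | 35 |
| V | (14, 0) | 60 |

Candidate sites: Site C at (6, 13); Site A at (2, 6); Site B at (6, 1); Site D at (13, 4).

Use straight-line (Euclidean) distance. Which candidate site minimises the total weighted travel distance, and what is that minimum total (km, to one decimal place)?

Site D, total 2321.9 km

Total weighted distance at each candidate:
  Site C (6, 13): total = 3277.1
  Site A (2, 6): total = 2502.1
  Site B (6, 1): total = 2330.0
  Site D (13, 4): total = 2321.9
Minimum is at Site D with total 2321.9 km.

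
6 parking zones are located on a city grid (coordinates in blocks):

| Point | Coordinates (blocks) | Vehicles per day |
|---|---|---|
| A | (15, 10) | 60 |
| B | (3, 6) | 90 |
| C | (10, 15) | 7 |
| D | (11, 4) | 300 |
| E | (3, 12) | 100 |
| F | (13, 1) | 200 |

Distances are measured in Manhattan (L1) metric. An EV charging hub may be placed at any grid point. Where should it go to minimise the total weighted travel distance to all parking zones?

(11, 4)

Manhattan distance separates: Σwᵢ(|x−xᵢ|+|y−yᵢ|) = Σwᵢ|x−xᵢ| + Σwᵢ|y−yᵢ|, so x and y are optimised independently as 1-D weighted medians.
Total weight W = 757; half = 378.5.
x-coordinate, sorted with cumulative weight:
  x=3 (B, w=90) cum 90
  x=3 (E, w=100) cum 190
  x=10 (C, w=7) cum 197
  x=11 (D, w=300) cum 497  ← median
  x=13 (F, w=200) cum 697
  x=15 (A, w=60) cum 757
⇒ x* = 11
y-coordinate, sorted with cumulative weight:
  y=1 (F, w=200) cum 200
  y=4 (D, w=300) cum 500  ← median
  y=6 (B, w=90) cum 590
  y=10 (A, w=60) cum 650
  y=12 (E, w=100) cum 750
  y=15 (C, w=7) cum 757
⇒ y* = 4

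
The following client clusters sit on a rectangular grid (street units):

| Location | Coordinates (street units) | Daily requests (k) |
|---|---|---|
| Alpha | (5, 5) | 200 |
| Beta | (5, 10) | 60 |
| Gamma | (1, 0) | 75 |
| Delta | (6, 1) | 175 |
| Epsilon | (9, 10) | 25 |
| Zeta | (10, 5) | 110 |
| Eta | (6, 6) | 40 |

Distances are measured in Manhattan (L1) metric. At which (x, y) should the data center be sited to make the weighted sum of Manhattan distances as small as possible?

Manhattan distance separates: Σwᵢ(|x−xᵢ|+|y−yᵢ|) = Σwᵢ|x−xᵢ| + Σwᵢ|y−yᵢ|, so x and y are optimised independently as 1-D weighted medians.
Total weight W = 685; half = 342.5.
x-coordinate, sorted with cumulative weight:
  x=1 (Gamma, w=75) cum 75
  x=5 (Alpha, w=200) cum 275
  x=5 (Beta, w=60) cum 335
  x=6 (Delta, w=175) cum 510  ← median
  x=6 (Eta, w=40) cum 550
  x=9 (Epsilon, w=25) cum 575
  x=10 (Zeta, w=110) cum 685
⇒ x* = 6
y-coordinate, sorted with cumulative weight:
  y=0 (Gamma, w=75) cum 75
  y=1 (Delta, w=175) cum 250
  y=5 (Alpha, w=200) cum 450  ← median
  y=5 (Zeta, w=110) cum 560
  y=6 (Eta, w=40) cum 600
  y=10 (Beta, w=60) cum 660
  y=10 (Epsilon, w=25) cum 685
⇒ y* = 5

(6, 5)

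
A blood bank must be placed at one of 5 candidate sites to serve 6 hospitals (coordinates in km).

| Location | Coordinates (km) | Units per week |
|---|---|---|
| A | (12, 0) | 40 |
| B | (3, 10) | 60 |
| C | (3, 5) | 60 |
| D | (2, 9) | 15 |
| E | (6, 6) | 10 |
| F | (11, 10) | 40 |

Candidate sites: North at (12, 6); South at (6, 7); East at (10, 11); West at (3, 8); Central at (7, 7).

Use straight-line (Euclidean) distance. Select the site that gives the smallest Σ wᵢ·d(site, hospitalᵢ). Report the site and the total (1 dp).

Total weighted distance at each candidate:
  North (12, 6): total = 1755.8
  South (6, 7): total = 1150.0
  East (10, 11): total = 1668.9
  West (3, 8): total = 1168.8
  Central (7, 7): total = 1207.3
Minimum is at South with total 1150.0 km.

South, total 1150.0 km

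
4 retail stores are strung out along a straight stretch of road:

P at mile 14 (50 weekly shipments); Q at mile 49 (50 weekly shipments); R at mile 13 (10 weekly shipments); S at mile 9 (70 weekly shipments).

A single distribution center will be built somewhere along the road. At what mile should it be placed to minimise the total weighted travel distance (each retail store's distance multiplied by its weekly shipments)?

For a sum of weighted absolute distances on a line, the optimum is the weighted median (not the mean). Total weight W = 180; half-weight = 90.
Sort by position and accumulate weight:
  mile 9 (S, w=70) → cum 70
  mile 13 (R, w=10) → cum 80
  mile 14 (P, w=50) → cum 130  ≥ 90 → median here
  mile 49 (Q, w=50) → cum 180
Optimal location: mile 14.

x = 14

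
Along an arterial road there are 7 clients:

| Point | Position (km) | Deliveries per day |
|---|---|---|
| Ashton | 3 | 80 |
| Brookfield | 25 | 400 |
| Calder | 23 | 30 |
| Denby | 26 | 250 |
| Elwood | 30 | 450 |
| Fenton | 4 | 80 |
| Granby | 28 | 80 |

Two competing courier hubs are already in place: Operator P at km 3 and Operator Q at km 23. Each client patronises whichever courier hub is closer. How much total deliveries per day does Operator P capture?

The indifferent point is the midpoint (3+23)/2 = 13; clients left of it (closer to Operator P at 3) go to Operator P, those right go to Operator Q.
  Ashton at 3 (w=80) → Operator P
  Fenton at 4 (w=80) → Operator P
  Calder at 23 (w=30) → Operator Q
  Brookfield at 25 (w=400) → Operator Q
  Denby at 26 (w=250) → Operator Q
  Granby at 28 (w=80) → Operator Q
  Elwood at 30 (w=450) → Operator Q
Operator P captures 160; Operator Q captures 1210.

160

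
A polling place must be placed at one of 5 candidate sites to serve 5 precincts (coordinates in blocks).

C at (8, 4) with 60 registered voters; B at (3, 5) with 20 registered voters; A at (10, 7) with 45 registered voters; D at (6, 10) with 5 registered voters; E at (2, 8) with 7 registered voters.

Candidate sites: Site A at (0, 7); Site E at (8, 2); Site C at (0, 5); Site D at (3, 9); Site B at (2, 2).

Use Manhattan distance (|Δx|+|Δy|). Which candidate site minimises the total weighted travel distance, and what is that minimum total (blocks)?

Total weighted distance at each candidate:
  Site A (0, 7): total = 1276
  Site E (8, 2): total = 729
  Site C (0, 5): total = 1230
  Site D (3, 9): total = 1119
  Site B (2, 2): total = 1247
Minimum is at Site E with total 729 blocks.

Site E, total 729 blocks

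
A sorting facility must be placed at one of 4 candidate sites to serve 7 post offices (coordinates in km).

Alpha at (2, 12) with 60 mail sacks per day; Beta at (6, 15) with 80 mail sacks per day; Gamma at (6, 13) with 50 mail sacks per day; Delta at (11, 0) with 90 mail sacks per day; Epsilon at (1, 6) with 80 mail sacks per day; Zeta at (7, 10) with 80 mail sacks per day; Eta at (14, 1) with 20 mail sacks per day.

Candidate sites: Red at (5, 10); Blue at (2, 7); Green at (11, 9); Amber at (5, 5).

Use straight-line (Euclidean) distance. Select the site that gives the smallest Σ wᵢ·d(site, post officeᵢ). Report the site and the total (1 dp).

Red, total 2699.0 km

Total weighted distance at each candidate:
  Red (5, 10): total = 2699.0
  Blue (2, 7): total = 3250.2
  Green (11, 9): total = 3660.1
  Amber (5, 5): total = 3324.6
Minimum is at Red with total 2699.0 km.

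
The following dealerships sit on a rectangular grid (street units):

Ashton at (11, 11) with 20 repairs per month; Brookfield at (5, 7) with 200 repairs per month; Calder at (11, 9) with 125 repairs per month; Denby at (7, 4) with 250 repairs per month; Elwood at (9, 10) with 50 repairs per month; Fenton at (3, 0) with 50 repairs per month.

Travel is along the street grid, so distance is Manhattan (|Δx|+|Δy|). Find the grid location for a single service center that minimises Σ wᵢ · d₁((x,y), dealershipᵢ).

Manhattan distance separates: Σwᵢ(|x−xᵢ|+|y−yᵢ|) = Σwᵢ|x−xᵢ| + Σwᵢ|y−yᵢ|, so x and y are optimised independently as 1-D weighted medians.
Total weight W = 695; half = 347.5.
x-coordinate, sorted with cumulative weight:
  x=3 (Fenton, w=50) cum 50
  x=5 (Brookfield, w=200) cum 250
  x=7 (Denby, w=250) cum 500  ← median
  x=9 (Elwood, w=50) cum 550
  x=11 (Ashton, w=20) cum 570
  x=11 (Calder, w=125) cum 695
⇒ x* = 7
y-coordinate, sorted with cumulative weight:
  y=0 (Fenton, w=50) cum 50
  y=4 (Denby, w=250) cum 300
  y=7 (Brookfield, w=200) cum 500  ← median
  y=9 (Calder, w=125) cum 625
  y=10 (Elwood, w=50) cum 675
  y=11 (Ashton, w=20) cum 695
⇒ y* = 7

(7, 7)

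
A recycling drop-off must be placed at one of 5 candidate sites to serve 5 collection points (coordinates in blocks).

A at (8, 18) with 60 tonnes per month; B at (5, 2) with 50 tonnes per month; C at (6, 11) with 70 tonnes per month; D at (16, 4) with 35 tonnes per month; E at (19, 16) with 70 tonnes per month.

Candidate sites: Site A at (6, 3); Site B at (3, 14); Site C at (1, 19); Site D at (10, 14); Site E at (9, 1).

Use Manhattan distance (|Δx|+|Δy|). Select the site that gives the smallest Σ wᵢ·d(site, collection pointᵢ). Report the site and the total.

Site D, total 3030 blocks

Total weighted distance at each candidate:
  Site A (6, 3): total = 3885
  Site B (3, 14): total = 3725
  Site C (1, 19): total = 4960
  Site D (10, 14): total = 3030
  Site E (9, 1): total = 4340
Minimum is at Site D with total 3030 blocks.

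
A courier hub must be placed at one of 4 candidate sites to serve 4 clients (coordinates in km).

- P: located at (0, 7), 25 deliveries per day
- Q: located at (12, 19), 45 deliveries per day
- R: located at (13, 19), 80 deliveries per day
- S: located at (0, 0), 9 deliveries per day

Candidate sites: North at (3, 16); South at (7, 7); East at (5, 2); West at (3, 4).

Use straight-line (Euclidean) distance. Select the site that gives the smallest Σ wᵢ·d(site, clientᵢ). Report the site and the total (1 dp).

Total weighted distance at each candidate:
  North (3, 16): total = 1645.8
  South (7, 7): total = 1922.4
  East (5, 2): total = 2555.6
  West (3, 4): total = 2380.5
Minimum is at North with total 1645.8 km.

North, total 1645.8 km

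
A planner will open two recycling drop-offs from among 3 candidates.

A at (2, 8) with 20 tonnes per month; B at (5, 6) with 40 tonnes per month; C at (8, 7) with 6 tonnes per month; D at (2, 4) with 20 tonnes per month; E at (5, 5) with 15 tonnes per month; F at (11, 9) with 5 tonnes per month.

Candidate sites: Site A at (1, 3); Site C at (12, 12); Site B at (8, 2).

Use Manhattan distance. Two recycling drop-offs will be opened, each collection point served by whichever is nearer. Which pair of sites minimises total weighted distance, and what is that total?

{Site A, Site C}, total 604

Evaluate every pair (each demand assigned to the nearer of the two):
  {Site A, Site C}: total = 604
  {Site A, Site B}: total = 610
  {Site C, Site B}: total = 820
Best pair: {Site A, Site C} with total 604.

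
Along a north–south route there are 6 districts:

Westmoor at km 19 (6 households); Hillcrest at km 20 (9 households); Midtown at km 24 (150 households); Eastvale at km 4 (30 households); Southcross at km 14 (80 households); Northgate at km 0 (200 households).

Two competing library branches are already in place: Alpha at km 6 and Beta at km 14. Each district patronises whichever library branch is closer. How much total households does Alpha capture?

230

The indifferent point is the midpoint (6+14)/2 = 10; districts left of it (closer to Alpha at 6) go to Alpha, those right go to Beta.
  Northgate at 0 (w=200) → Alpha
  Eastvale at 4 (w=30) → Alpha
  Southcross at 14 (w=80) → Beta
  Westmoor at 19 (w=6) → Beta
  Hillcrest at 20 (w=9) → Beta
  Midtown at 24 (w=150) → Beta
Alpha captures 230; Beta captures 245.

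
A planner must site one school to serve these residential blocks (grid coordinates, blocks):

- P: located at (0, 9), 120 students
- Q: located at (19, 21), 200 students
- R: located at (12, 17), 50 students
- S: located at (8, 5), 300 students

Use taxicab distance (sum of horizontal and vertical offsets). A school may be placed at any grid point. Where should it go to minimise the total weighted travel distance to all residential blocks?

Manhattan distance separates: Σwᵢ(|x−xᵢ|+|y−yᵢ|) = Σwᵢ|x−xᵢ| + Σwᵢ|y−yᵢ|, so x and y are optimised independently as 1-D weighted medians.
Total weight W = 670; half = 335.
x-coordinate, sorted with cumulative weight:
  x=0 (P, w=120) cum 120
  x=8 (S, w=300) cum 420  ← median
  x=12 (R, w=50) cum 470
  x=19 (Q, w=200) cum 670
⇒ x* = 8
y-coordinate, sorted with cumulative weight:
  y=5 (S, w=300) cum 300
  y=9 (P, w=120) cum 420  ← median
  y=17 (R, w=50) cum 470
  y=21 (Q, w=200) cum 670
⇒ y* = 9

(8, 9)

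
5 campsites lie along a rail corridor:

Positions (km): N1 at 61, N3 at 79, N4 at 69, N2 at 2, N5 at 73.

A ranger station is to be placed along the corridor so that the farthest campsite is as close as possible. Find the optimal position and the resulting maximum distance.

location 40.5, max distance 38.5

The 1-center on a line is the midpoint of the two extreme points: leftmost at 2, rightmost at 79.
Optimal location = (2 + 79)/2 = 40.5; maximum distance = (79 − 2)/2 = 38.5.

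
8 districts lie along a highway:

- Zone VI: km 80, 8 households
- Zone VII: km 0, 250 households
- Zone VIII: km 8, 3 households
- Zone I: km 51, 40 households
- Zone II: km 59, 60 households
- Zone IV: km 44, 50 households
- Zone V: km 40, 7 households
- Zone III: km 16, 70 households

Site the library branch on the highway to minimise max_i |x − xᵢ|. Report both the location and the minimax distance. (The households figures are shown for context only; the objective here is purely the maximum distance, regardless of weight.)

The 1-center on a line is the midpoint of the two extreme points: leftmost at 0, rightmost at 80.
Optimal location = (0 + 80)/2 = 40; maximum distance = (80 − 0)/2 = 40.

location 40, max distance 40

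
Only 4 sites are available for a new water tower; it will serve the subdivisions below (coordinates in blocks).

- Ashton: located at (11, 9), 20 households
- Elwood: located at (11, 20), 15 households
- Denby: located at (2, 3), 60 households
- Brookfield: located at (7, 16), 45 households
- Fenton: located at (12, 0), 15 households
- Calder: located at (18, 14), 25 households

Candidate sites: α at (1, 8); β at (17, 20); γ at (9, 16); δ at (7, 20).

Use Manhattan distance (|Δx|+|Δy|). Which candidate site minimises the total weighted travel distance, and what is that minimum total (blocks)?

Total weighted distance at each candidate:
  α (1, 8): total = 2400
  β (17, 20): total = 3530
  γ (9, 16): total = 2120
  δ (7, 20): total = 2660
Minimum is at γ with total 2120 blocks.

γ, total 2120 blocks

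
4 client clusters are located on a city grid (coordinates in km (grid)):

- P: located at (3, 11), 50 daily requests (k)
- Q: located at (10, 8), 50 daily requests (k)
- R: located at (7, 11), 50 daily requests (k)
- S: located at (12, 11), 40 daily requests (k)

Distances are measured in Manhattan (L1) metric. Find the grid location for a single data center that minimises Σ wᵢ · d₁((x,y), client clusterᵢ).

(7, 11)

Manhattan distance separates: Σwᵢ(|x−xᵢ|+|y−yᵢ|) = Σwᵢ|x−xᵢ| + Σwᵢ|y−yᵢ|, so x and y are optimised independently as 1-D weighted medians.
Total weight W = 190; half = 95.
x-coordinate, sorted with cumulative weight:
  x=3 (P, w=50) cum 50
  x=7 (R, w=50) cum 100  ← median
  x=10 (Q, w=50) cum 150
  x=12 (S, w=40) cum 190
⇒ x* = 7
y-coordinate, sorted with cumulative weight:
  y=8 (Q, w=50) cum 50
  y=11 (P, w=50) cum 100  ← median
  y=11 (R, w=50) cum 150
  y=11 (S, w=40) cum 190
⇒ y* = 11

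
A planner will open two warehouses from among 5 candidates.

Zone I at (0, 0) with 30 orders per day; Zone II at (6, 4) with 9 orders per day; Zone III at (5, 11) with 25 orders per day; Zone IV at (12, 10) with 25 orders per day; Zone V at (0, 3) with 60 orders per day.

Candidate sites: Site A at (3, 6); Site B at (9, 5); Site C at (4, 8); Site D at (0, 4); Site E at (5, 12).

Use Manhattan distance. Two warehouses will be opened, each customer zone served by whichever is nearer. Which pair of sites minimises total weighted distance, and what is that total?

{Site D, Site E}, total 484

Evaluate every pair (each demand assigned to the nearer of the two):
  {Site D, Site E}: total = 484
  {Site C, Site D}: total = 584
  {Site B, Site D}: total = 666
  {Site A, Site D}: total = 725
  {Site A, Site E}: total = 925
  {Site A, Site C}: total = 1025
  {Site A, Site B}: total = 1041
  {Site C, Site E}: total = 1204
  {Site B, Site C}: total = 1236
  {Site B, Site E}: total = 1341
Best pair: {Site D, Site E} with total 484.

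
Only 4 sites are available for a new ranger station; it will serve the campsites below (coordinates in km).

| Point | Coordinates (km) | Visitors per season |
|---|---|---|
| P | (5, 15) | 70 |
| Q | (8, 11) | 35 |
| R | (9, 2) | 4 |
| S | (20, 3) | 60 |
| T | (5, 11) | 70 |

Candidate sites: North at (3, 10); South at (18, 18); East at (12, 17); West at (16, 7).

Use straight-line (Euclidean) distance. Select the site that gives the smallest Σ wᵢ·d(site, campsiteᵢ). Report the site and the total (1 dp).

North, total 1855.0 km

Total weighted distance at each candidate:
  North (3, 10): total = 1855.0
  South (18, 18): total = 3376.1
  East (12, 17): total = 2436.0
  West (16, 7): total = 2458.3
Minimum is at North with total 1855.0 km.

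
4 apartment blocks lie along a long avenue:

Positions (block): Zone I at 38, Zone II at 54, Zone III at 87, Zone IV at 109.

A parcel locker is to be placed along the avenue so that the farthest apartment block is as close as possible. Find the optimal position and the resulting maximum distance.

The 1-center on a line is the midpoint of the two extreme points: leftmost at 38, rightmost at 109.
Optimal location = (38 + 109)/2 = 73.5; maximum distance = (109 − 38)/2 = 35.5.

location 73.5, max distance 35.5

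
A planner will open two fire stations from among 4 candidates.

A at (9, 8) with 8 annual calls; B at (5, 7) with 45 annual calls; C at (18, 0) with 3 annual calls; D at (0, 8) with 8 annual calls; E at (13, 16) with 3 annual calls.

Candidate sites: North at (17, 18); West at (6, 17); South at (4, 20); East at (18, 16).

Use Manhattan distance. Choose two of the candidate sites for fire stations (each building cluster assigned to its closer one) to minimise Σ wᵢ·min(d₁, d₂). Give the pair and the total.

{West, East}, total 774

Evaluate every pair (each demand assigned to the nearer of the two):
  {West, East}: total = 774
  {North, West}: total = 786
  {West, South}: total = 822
  {South, East}: total = 957
  {North, South}: total = 969
  {North, East}: total = 1397
Best pair: {West, East} with total 774.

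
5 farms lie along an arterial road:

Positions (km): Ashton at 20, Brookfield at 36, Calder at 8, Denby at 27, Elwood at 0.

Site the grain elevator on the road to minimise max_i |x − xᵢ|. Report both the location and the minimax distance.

location 18, max distance 18

The 1-center on a line is the midpoint of the two extreme points: leftmost at 0, rightmost at 36.
Optimal location = (0 + 36)/2 = 18; maximum distance = (36 − 0)/2 = 18.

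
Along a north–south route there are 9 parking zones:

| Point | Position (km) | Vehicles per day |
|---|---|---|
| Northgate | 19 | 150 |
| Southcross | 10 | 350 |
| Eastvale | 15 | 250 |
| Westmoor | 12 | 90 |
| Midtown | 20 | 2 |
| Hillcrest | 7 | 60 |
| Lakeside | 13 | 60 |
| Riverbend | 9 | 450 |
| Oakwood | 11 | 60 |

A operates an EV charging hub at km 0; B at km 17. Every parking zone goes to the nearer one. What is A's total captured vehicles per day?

The indifferent point is the midpoint (0+17)/2 = 8.5; parking zones left of it (closer to A at 0) go to A, those right go to B.
  Hillcrest at 7 (w=60) → A
  Riverbend at 9 (w=450) → B
  Southcross at 10 (w=350) → B
  Oakwood at 11 (w=60) → B
  Westmoor at 12 (w=90) → B
  Lakeside at 13 (w=60) → B
  Eastvale at 15 (w=250) → B
  Northgate at 19 (w=150) → B
  Midtown at 20 (w=2) → B
A captures 60; B captures 1412.

60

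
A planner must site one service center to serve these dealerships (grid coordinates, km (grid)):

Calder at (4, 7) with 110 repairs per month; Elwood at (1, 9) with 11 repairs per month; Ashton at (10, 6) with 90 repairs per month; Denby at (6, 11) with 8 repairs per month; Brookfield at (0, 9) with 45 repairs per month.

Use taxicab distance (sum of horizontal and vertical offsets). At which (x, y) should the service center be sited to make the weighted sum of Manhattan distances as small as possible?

Manhattan distance separates: Σwᵢ(|x−xᵢ|+|y−yᵢ|) = Σwᵢ|x−xᵢ| + Σwᵢ|y−yᵢ|, so x and y are optimised independently as 1-D weighted medians.
Total weight W = 264; half = 132.
x-coordinate, sorted with cumulative weight:
  x=0 (Brookfield, w=45) cum 45
  x=1 (Elwood, w=11) cum 56
  x=4 (Calder, w=110) cum 166  ← median
  x=6 (Denby, w=8) cum 174
  x=10 (Ashton, w=90) cum 264
⇒ x* = 4
y-coordinate, sorted with cumulative weight:
  y=6 (Ashton, w=90) cum 90
  y=7 (Calder, w=110) cum 200  ← median
  y=9 (Elwood, w=11) cum 211
  y=9 (Brookfield, w=45) cum 256
  y=11 (Denby, w=8) cum 264
⇒ y* = 7

(4, 7)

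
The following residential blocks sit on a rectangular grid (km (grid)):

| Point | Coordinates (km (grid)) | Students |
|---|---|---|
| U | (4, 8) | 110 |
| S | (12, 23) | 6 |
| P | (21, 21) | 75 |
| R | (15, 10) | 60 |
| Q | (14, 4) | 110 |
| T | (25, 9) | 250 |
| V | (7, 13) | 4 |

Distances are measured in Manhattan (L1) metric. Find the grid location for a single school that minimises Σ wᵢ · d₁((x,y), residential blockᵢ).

(21, 9)

Manhattan distance separates: Σwᵢ(|x−xᵢ|+|y−yᵢ|) = Σwᵢ|x−xᵢ| + Σwᵢ|y−yᵢ|, so x and y are optimised independently as 1-D weighted medians.
Total weight W = 615; half = 307.5.
x-coordinate, sorted with cumulative weight:
  x=4 (U, w=110) cum 110
  x=7 (V, w=4) cum 114
  x=12 (S, w=6) cum 120
  x=14 (Q, w=110) cum 230
  x=15 (R, w=60) cum 290
  x=21 (P, w=75) cum 365  ← median
  x=25 (T, w=250) cum 615
⇒ x* = 21
y-coordinate, sorted with cumulative weight:
  y=4 (Q, w=110) cum 110
  y=8 (U, w=110) cum 220
  y=9 (T, w=250) cum 470  ← median
  y=10 (R, w=60) cum 530
  y=13 (V, w=4) cum 534
  y=21 (P, w=75) cum 609
  y=23 (S, w=6) cum 615
⇒ y* = 9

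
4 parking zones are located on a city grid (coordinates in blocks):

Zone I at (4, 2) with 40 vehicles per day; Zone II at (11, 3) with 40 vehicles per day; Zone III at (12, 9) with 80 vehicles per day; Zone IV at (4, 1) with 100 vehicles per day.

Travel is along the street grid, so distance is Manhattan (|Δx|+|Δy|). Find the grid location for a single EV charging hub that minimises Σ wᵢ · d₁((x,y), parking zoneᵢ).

(4, 2)

Manhattan distance separates: Σwᵢ(|x−xᵢ|+|y−yᵢ|) = Σwᵢ|x−xᵢ| + Σwᵢ|y−yᵢ|, so x and y are optimised independently as 1-D weighted medians.
Total weight W = 260; half = 130.
x-coordinate, sorted with cumulative weight:
  x=4 (Zone I, w=40) cum 40
  x=4 (Zone IV, w=100) cum 140  ← median
  x=11 (Zone II, w=40) cum 180
  x=12 (Zone III, w=80) cum 260
⇒ x* = 4
y-coordinate, sorted with cumulative weight:
  y=1 (Zone IV, w=100) cum 100
  y=2 (Zone I, w=40) cum 140  ← median
  y=3 (Zone II, w=40) cum 180
  y=9 (Zone III, w=80) cum 260
⇒ y* = 2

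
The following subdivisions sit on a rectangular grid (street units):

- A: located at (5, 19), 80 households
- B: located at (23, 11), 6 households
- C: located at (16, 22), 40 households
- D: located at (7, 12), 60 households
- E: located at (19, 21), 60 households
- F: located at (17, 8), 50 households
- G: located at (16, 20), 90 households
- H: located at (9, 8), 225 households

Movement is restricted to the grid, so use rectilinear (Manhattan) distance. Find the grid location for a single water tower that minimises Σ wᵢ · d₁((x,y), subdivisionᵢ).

(9, 12)

Manhattan distance separates: Σwᵢ(|x−xᵢ|+|y−yᵢ|) = Σwᵢ|x−xᵢ| + Σwᵢ|y−yᵢ|, so x and y are optimised independently as 1-D weighted medians.
Total weight W = 611; half = 305.5.
x-coordinate, sorted with cumulative weight:
  x=5 (A, w=80) cum 80
  x=7 (D, w=60) cum 140
  x=9 (H, w=225) cum 365  ← median
  x=16 (C, w=40) cum 405
  x=16 (G, w=90) cum 495
  x=17 (F, w=50) cum 545
  x=19 (E, w=60) cum 605
  x=23 (B, w=6) cum 611
⇒ x* = 9
y-coordinate, sorted with cumulative weight:
  y=8 (F, w=50) cum 50
  y=8 (H, w=225) cum 275
  y=11 (B, w=6) cum 281
  y=12 (D, w=60) cum 341  ← median
  y=19 (A, w=80) cum 421
  y=20 (G, w=90) cum 511
  y=21 (E, w=60) cum 571
  y=22 (C, w=40) cum 611
⇒ y* = 12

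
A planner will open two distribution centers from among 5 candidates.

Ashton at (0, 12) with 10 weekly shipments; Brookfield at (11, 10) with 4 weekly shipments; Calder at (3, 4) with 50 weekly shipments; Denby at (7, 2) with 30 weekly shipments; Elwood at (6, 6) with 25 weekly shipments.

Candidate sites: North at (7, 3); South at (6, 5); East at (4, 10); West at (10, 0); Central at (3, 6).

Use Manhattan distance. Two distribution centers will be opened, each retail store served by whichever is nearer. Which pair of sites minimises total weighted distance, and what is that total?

{North, Central}, total 339

Evaluate every pair (each demand assigned to the nearer of the two):
  {North, Central}: total = 339
  {South, Central}: total = 375
  {North, South}: total = 425
  {South, East}: total = 433
  {West, Central}: total = 459
  {North, East}: total = 468
  {East, Central}: total = 503
  {South, West}: total = 515
  {North, West}: total = 584
  {East, West}: total = 738
Best pair: {North, Central} with total 339.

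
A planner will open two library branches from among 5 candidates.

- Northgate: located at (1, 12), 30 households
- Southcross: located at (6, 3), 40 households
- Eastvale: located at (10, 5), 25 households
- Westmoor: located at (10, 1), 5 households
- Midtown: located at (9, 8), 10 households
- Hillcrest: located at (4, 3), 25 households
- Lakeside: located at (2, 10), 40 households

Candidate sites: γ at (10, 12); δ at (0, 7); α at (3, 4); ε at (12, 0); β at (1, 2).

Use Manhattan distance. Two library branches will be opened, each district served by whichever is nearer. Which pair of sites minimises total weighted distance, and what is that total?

{δ, α}, total 940

Evaluate every pair (each demand assigned to the nearer of the two):
  {δ, α}: total = 940
  {γ, α}: total = 1035
  {α, ε}: total = 1080
  {α, β}: total = 1140
  {δ, β}: total = 1170
  {δ, ε}: total = 1230
  {γ, β}: total = 1245
  {γ, δ}: total = 1260
  {ε, β}: total = 1300
  {γ, ε}: total = 1545
Best pair: {δ, α} with total 940.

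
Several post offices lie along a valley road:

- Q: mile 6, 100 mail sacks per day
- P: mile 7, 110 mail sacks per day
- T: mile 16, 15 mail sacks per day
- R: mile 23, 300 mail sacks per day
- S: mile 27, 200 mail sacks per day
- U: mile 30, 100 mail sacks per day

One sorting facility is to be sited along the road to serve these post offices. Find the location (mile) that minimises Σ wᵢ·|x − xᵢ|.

For a sum of weighted absolute distances on a line, the optimum is the weighted median (not the mean). Total weight W = 825; half-weight = 412.5.
Sort by position and accumulate weight:
  mile 6 (Q, w=100) → cum 100
  mile 7 (P, w=110) → cum 210
  mile 16 (T, w=15) → cum 225
  mile 23 (R, w=300) → cum 525  ≥ 412.5 → median here
  mile 27 (S, w=200) → cum 725
  mile 30 (U, w=100) → cum 825
Optimal location: mile 23.

x = 23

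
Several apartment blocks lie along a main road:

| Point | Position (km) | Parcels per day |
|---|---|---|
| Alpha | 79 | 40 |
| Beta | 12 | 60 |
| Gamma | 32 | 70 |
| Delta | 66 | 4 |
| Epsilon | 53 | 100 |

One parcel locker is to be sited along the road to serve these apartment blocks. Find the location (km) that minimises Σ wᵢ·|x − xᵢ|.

For a sum of weighted absolute distances on a line, the optimum is the weighted median (not the mean). Total weight W = 274; half-weight = 137.
Sort by position and accumulate weight:
  km 12 (Beta, w=60) → cum 60
  km 32 (Gamma, w=70) → cum 130
  km 53 (Epsilon, w=100) → cum 230  ≥ 137 → median here
  km 66 (Delta, w=4) → cum 234
  km 79 (Alpha, w=40) → cum 274
Optimal location: km 53.

x = 53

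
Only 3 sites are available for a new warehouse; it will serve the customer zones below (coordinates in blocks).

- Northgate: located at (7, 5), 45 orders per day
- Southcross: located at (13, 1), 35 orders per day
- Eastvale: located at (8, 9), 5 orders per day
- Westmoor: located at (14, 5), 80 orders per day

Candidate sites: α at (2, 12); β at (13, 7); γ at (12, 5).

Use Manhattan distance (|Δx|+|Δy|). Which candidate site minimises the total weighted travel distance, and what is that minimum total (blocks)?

Total weighted distance at each candidate:
  α (2, 12): total = 2875
  β (13, 7): total = 845
  γ (12, 5): total = 600
Minimum is at γ with total 600 blocks.

γ, total 600 blocks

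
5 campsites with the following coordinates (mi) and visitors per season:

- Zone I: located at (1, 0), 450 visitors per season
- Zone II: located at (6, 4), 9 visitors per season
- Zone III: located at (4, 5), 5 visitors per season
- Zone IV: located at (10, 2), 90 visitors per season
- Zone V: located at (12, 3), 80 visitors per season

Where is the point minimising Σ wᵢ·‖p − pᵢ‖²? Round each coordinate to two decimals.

(3.76, 0.76)

The minimiser of Σwᵢ‖p−pᵢ‖² is the weighted centroid p* = (Σwᵢpᵢ)/(Σwᵢ).
Σwᵢ = 634.
Σwᵢxᵢ = 450·1 + 9·6 + 5·4 + 90·10 + 80·12 = 2384.
Σwᵢyᵢ = 450·0 + 9·4 + 5·5 + 90·2 + 80·3 = 481.
x* = 2384/634 = 3.76, y* = 481/634 = 0.76.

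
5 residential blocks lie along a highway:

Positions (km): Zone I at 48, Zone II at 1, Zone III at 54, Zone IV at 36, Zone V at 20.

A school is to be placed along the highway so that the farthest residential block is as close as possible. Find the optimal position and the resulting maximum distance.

The 1-center on a line is the midpoint of the two extreme points: leftmost at 1, rightmost at 54.
Optimal location = (1 + 54)/2 = 27.5; maximum distance = (54 − 1)/2 = 26.5.

location 27.5, max distance 26.5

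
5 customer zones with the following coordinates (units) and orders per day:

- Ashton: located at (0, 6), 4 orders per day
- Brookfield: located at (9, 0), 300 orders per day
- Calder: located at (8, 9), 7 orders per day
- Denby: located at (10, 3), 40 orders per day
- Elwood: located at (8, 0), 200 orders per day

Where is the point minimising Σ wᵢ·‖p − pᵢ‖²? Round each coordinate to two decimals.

(8.63, 0.38)

The minimiser of Σwᵢ‖p−pᵢ‖² is the weighted centroid p* = (Σwᵢpᵢ)/(Σwᵢ).
Σwᵢ = 551.
Σwᵢxᵢ = 4·0 + 300·9 + 7·8 + 40·10 + 200·8 = 4756.
Σwᵢyᵢ = 4·6 + 300·0 + 7·9 + 40·3 + 200·0 = 207.
x* = 4756/551 = 8.63, y* = 207/551 = 0.38.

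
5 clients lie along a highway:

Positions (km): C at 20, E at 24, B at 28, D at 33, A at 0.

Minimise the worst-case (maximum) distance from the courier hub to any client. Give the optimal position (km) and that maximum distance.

location 16.5, max distance 16.5

The 1-center on a line is the midpoint of the two extreme points: leftmost at 0, rightmost at 33.
Optimal location = (0 + 33)/2 = 16.5; maximum distance = (33 − 0)/2 = 16.5.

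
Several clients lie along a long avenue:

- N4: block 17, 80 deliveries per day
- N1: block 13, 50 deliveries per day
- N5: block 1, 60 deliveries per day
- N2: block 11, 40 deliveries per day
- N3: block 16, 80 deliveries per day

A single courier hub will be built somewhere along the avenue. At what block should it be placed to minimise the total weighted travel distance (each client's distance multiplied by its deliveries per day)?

x = 16

For a sum of weighted absolute distances on a line, the optimum is the weighted median (not the mean). Total weight W = 310; half-weight = 155.
Sort by position and accumulate weight:
  block 1 (N5, w=60) → cum 60
  block 11 (N2, w=40) → cum 100
  block 13 (N1, w=50) → cum 150
  block 16 (N3, w=80) → cum 230  ≥ 155 → median here
  block 17 (N4, w=80) → cum 310
Optimal location: block 16.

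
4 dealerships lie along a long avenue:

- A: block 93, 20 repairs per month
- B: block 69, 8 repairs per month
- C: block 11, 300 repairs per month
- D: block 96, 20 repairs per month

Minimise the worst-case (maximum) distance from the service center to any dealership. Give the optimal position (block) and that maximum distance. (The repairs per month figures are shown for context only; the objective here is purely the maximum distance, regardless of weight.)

The 1-center on a line is the midpoint of the two extreme points: leftmost at 11, rightmost at 96.
Optimal location = (11 + 96)/2 = 53.5; maximum distance = (96 − 11)/2 = 42.5.

location 53.5, max distance 42.5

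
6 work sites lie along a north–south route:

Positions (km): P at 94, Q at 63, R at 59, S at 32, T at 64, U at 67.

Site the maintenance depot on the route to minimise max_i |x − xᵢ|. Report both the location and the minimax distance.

The 1-center on a line is the midpoint of the two extreme points: leftmost at 32, rightmost at 94.
Optimal location = (32 + 94)/2 = 63; maximum distance = (94 − 32)/2 = 31.

location 63, max distance 31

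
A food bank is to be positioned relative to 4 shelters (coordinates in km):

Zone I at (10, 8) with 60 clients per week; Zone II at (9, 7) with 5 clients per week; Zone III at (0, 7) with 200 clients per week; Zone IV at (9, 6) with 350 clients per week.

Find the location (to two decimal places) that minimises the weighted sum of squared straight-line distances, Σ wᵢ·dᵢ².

The minimiser of Σwᵢ‖p−pᵢ‖² is the weighted centroid p* = (Σwᵢpᵢ)/(Σwᵢ).
Σwᵢ = 615.
Σwᵢxᵢ = 60·10 + 5·9 + 200·0 + 350·9 = 3795.
Σwᵢyᵢ = 60·8 + 5·7 + 200·7 + 350·6 = 4015.
x* = 3795/615 = 6.17, y* = 4015/615 = 6.53.

(6.17, 6.53)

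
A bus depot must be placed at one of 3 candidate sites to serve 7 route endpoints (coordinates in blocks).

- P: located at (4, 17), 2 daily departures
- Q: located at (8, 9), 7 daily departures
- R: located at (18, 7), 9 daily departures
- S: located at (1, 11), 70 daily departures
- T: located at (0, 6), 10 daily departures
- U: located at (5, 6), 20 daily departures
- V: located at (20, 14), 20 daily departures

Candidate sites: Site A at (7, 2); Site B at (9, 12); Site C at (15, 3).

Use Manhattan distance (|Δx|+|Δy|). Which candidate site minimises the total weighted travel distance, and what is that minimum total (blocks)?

Site B, total 1414 blocks

Total weighted distance at each candidate:
  Site A (7, 2): total = 2016
  Site B (9, 12): total = 1414
  Site C (15, 3): total = 2504
Minimum is at Site B with total 1414 blocks.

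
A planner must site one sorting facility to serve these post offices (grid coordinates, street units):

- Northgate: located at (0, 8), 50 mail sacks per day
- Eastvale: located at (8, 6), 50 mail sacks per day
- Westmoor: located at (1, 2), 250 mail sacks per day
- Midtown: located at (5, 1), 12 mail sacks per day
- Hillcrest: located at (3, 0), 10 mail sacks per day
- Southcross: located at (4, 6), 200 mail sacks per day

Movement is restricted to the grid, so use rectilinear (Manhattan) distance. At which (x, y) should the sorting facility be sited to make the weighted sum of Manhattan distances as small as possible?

(1, 6)

Manhattan distance separates: Σwᵢ(|x−xᵢ|+|y−yᵢ|) = Σwᵢ|x−xᵢ| + Σwᵢ|y−yᵢ|, so x and y are optimised independently as 1-D weighted medians.
Total weight W = 572; half = 286.
x-coordinate, sorted with cumulative weight:
  x=0 (Northgate, w=50) cum 50
  x=1 (Westmoor, w=250) cum 300  ← median
  x=3 (Hillcrest, w=10) cum 310
  x=4 (Southcross, w=200) cum 510
  x=5 (Midtown, w=12) cum 522
  x=8 (Eastvale, w=50) cum 572
⇒ x* = 1
y-coordinate, sorted with cumulative weight:
  y=0 (Hillcrest, w=10) cum 10
  y=1 (Midtown, w=12) cum 22
  y=2 (Westmoor, w=250) cum 272
  y=6 (Eastvale, w=50) cum 322  ← median
  y=6 (Southcross, w=200) cum 522
  y=8 (Northgate, w=50) cum 572
⇒ y* = 6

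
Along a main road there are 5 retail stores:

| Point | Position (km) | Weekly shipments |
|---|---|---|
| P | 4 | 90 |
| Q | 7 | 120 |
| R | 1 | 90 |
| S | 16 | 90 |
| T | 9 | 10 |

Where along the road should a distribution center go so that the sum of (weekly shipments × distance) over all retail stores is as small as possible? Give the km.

For a sum of weighted absolute distances on a line, the optimum is the weighted median (not the mean). Total weight W = 400; half-weight = 200.
Sort by position and accumulate weight:
  km 1 (R, w=90) → cum 90
  km 4 (P, w=90) → cum 180
  km 7 (Q, w=120) → cum 300  ≥ 200 → median here
  km 9 (T, w=10) → cum 310
  km 16 (S, w=90) → cum 400
Optimal location: km 7.

x = 7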